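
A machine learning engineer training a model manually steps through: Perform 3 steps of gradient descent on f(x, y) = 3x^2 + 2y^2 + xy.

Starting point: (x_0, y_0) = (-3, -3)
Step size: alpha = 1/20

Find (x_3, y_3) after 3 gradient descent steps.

f(x,y) = 3x^2 + 2y^2 + xy
grad_x = 6x + 1y, grad_y = 4y + 1x
Step 1: grad = (-21, -15), (-39/20, -9/4)
Step 2: grad = (-279/20, -219/20), (-501/400, -681/400)
Step 3: grad = (-3687/400, -129/16), (-6333/8000, -2079/1600)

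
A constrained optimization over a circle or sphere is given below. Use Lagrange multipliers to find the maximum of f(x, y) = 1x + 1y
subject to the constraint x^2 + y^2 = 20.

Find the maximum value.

Set up Lagrange conditions: grad f = lambda * grad g
  1 = 2*lambda*x
  1 = 2*lambda*y
From these: x/y = 1/1, so x = 1t, y = 1t for some t.
Substitute into constraint: (1t)^2 + (1t)^2 = 20
  t^2 * 2 = 20
  t = sqrt(20/2)
Maximum = 1*x + 1*y = (1^2 + 1^2)*t = 2 * sqrt(20/2) = sqrt(40)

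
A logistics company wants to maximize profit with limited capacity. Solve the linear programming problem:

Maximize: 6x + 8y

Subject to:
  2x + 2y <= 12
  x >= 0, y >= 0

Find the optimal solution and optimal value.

The feasible region has vertices at [(0, 0), (6, 0), (0, 6)].
Checking objective 6x + 8y at each vertex:
  (0, 0): 6*0 + 8*0 = 0
  (6, 0): 6*6 + 8*0 = 36
  (0, 6): 6*0 + 8*6 = 48
Maximum is 48 at (0, 6).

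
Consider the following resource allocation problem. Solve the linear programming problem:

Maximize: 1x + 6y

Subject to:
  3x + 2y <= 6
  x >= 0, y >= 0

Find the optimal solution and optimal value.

The feasible region has vertices at [(0, 0), (2, 0), (0, 3)].
Checking objective 1x + 6y at each vertex:
  (0, 0): 1*0 + 6*0 = 0
  (2, 0): 1*2 + 6*0 = 2
  (0, 3): 1*0 + 6*3 = 18
Maximum is 18 at (0, 3).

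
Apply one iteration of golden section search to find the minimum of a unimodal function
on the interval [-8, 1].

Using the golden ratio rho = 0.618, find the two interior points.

Golden section search on [-8, 1].
Golden ratio rho = 0.618 (approx).
Interior points:
  x_1 = -8 + (1-0.618)*9 = -4.5620
  x_2 = -8 + 0.618*9 = -2.4380
Compare f(x_1) and f(x_2) to determine which subinterval to keep.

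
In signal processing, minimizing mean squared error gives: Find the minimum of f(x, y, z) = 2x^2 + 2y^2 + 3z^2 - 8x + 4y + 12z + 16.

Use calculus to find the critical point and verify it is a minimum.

f(x,y,z) = 2x^2 + 2y^2 + 3z^2 - 8x + 4y + 12z + 16
df/dx = 4x + (-8) = 0 => x = 2
df/dy = 4y + (4) = 0 => y = -1
df/dz = 6z + (12) = 0 => z = -2
f(2,-1,-2) = 2*(2)^2 + 2*(-1)^2 + 3*(-2)^2 + -8*(2) + 4*(-1) + 12*(-2) + 16 = -6
Hessian is diagonal with entries 4, 4, 6 > 0, confirmed minimum.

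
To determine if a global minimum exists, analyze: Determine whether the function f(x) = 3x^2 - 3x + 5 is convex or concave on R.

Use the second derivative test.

f(x) = 3x^2 - 3x + 5
f'(x) = 6x - 3
f''(x) = 6
Since f''(x) = 6 > 0 for all x, f is convex on R.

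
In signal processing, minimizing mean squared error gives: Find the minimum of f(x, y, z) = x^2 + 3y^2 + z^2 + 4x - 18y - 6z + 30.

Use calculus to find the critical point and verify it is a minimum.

f(x,y,z) = x^2 + 3y^2 + z^2 + 4x - 18y - 6z + 30
df/dx = 2x + (4) = 0 => x = -2
df/dy = 6y + (-18) = 0 => y = 3
df/dz = 2z + (-6) = 0 => z = 3
f(-2,3,3) = 1*(-2)^2 + 3*(3)^2 + 1*(3)^2 + 4*(-2) + -18*(3) + -6*(3) + 30 = -10
Hessian is diagonal with entries 2, 6, 2 > 0, confirmed minimum.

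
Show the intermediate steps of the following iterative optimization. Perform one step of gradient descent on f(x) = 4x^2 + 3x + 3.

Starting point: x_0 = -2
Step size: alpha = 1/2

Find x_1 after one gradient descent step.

f(x) = 4x^2 + 3x + 3
f'(x) = 8x + 3
f'(-2) = 8*-2 + (3) = -13
x_1 = x_0 - alpha * f'(x_0) = -2 - 1/2 * -13 = 9/2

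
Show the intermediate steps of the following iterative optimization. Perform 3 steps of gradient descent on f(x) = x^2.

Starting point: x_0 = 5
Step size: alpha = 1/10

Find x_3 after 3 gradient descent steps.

f(x) = x^2, f'(x) = 2x + (0)
Step 1: f'(5) = 10, x_1 = 5 - 1/10 * 10 = 4
Step 2: f'(4) = 8, x_2 = 4 - 1/10 * 8 = 16/5
Step 3: f'(16/5) = 32/5, x_3 = 16/5 - 1/10 * 32/5 = 64/25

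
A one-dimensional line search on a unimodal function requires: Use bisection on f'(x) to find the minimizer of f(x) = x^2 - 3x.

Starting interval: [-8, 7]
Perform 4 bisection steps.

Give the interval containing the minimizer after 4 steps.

Finding critical point of f(x) = x^2 - 3x using bisection on f'(x) = 2x + -3.
f'(x) = 0 when x = 3/2.
Starting interval: [-8, 7]
Step 1: mid = -1/2, f'(mid) = -4, new interval = [-1/2, 7]
Step 2: mid = 13/4, f'(mid) = 7/2, new interval = [-1/2, 13/4]
Step 3: mid = 11/8, f'(mid) = -1/4, new interval = [11/8, 13/4]
Step 4: mid = 37/16, f'(mid) = 13/8, new interval = [11/8, 37/16]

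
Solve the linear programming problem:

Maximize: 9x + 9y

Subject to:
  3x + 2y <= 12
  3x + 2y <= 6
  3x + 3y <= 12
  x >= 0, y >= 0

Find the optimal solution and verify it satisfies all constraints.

Feasible vertices: (0, 0), (0, 3), (2, 0)
Objective 9x + 9y at each vertex:
  (0, 0): 0
  (0, 3): 27
  (2, 0): 18
Maximum is 27 at (0, 3).
Verify constraints at (x, y) = (0, 3):
  3*0 + 2*3 = 6 <= 12
  3*0 + 2*3 = 6 <= 6 (active)
  3*0 + 3*3 = 9 <= 12
  x = 0 >= 0, y = 3 >= 0. All constraints satisfied.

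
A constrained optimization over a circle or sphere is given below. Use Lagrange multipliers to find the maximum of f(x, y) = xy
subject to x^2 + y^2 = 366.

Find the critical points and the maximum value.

Lagrange conditions: y = 2*lambda*x and x = 2*lambda*y
If x = 0 then y = 0, violating the constraint, so x, y != 0.
Dividing: y/x = x/y => x^2 = y^2 => y = x or y = -x
Constraint: 2x^2 = 366 => x^2 = 183 => x = +/-sqrt(183)
Critical points: (sqrt(183), sqrt(183)), (-sqrt(183), -sqrt(183)), (sqrt(183), -sqrt(183)), (-sqrt(183), sqrt(183))
  y = x:  xy = x^2 = 183  at (sqrt(183), sqrt(183)) and (-sqrt(183), -sqrt(183))
  y = -x: xy = -x^2 = -183 at (sqrt(183), -sqrt(183)) and (-sqrt(183), sqrt(183))
Maximum xy = 183 at (sqrt(183), sqrt(183)) and (-sqrt(183), -sqrt(183))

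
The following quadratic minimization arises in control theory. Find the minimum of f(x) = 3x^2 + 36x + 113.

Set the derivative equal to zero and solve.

f(x) = 3x^2 + 36x + 113
f'(x) = 6x + (36) = 0
x = -36/6 = -6
f(-6) = 5
Since f''(x) = 6 > 0, this is a minimum.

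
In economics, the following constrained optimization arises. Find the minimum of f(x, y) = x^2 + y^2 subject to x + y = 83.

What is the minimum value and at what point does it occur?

Substitute y = 83 - x into f(x,y) = x^2 + y^2:
g(x) = x^2 + (83 - x)^2 = 2x^2 - 166x + 6889
g'(x) = 4x - 166 = 0  =>  x = 83/2
y = 83 - 83/2 = 83/2
Minimum value = (83/2)^2 + (83/2)^2 = 6889/2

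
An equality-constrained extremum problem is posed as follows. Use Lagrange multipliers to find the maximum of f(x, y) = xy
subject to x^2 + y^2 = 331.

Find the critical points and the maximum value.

Lagrange conditions: y = 2*lambda*x and x = 2*lambda*y
If x = 0 then y = 0, violating the constraint, so x, y != 0.
Dividing: y/x = x/y => x^2 = y^2 => y = x or y = -x
Constraint: 2x^2 = 331 => x^2 = 331/2 => x = +/-sqrt(331/2)
Critical points: (sqrt(331/2), sqrt(331/2)), (-sqrt(331/2), -sqrt(331/2)), (sqrt(331/2), -sqrt(331/2)), (-sqrt(331/2), sqrt(331/2))
  y = x:  xy = x^2 = 331/2  at (sqrt(331/2), sqrt(331/2)) and (-sqrt(331/2), -sqrt(331/2))
  y = -x: xy = -x^2 = -331/2 at (sqrt(331/2), -sqrt(331/2)) and (-sqrt(331/2), sqrt(331/2))
Maximum xy = 331/2 at (sqrt(331/2), sqrt(331/2)) and (-sqrt(331/2), -sqrt(331/2))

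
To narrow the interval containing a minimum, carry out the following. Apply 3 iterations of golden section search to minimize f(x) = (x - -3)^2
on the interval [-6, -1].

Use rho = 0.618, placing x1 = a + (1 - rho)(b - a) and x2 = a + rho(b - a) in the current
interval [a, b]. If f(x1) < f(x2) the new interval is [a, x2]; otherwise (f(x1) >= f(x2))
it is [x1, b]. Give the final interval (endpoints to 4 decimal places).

Golden section search for min of f(x) = (x - -3)^2 on [-6, -1].
Each step: x1 = a + (1 - rho)(b - a), x2 = a + rho(b - a); if f(x1) < f(x2) keep [a, x2], otherwise keep [x1, b].
Step 1: [-6.0000, -1.0000], x1=-4.0900 (f=1.1881), x2=-2.9100 (f=0.0081); f(x1) > f(x2) => keep [-4.0900, -1.0000]
Step 2: [-4.0900, -1.0000], x1=-2.9096 (f=0.0082), x2=-2.1804 (f=0.6718); f(x1) < f(x2) => keep [-4.0900, -2.1804]
Step 3: [-4.0900, -2.1804], x1=-3.3605 (f=0.1300), x2=-2.9099 (f=0.0081); f(x1) > f(x2) => keep [-3.3605, -2.1804]
Final interval: [-3.3605, -2.1804]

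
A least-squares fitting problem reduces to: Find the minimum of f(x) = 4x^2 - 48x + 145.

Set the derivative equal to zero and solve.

f(x) = 4x^2 - 48x + 145
f'(x) = 8x + (-48) = 0
x = 48/8 = 6
f(6) = 1
Since f''(x) = 8 > 0, this is a minimum.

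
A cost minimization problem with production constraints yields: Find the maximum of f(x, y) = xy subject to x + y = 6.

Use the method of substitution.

Substitute y = 6 - x into f(x,y) = xy:
g(x) = x(6 - x) = 6x - x^2
g'(x) = 6 - 2x = 0  =>  x = 3
y = 6 - 3 = 3
Maximum value = 3 * 3 = 9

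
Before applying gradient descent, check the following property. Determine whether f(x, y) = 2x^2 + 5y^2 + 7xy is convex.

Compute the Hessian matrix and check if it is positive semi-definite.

f(x,y) = 2x^2 + 5y^2 + 7xy
Hessian H = [[4, 7], [7, 10]]
trace(H) = 14, det(H) = -9
Eigenvalues: (14 +/- sqrt(232)) / 2 = 14.62, -0.6158
Since not both eigenvalues positive, f is neither convex nor concave.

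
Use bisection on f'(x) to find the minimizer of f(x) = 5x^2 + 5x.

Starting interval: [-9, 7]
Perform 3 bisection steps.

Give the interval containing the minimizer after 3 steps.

Finding critical point of f(x) = 5x^2 + 5x using bisection on f'(x) = 10x + 5.
f'(x) = 0 when x = -1/2.
Starting interval: [-9, 7]
Step 1: mid = -1, f'(mid) = -5, new interval = [-1, 7]
Step 2: mid = 3, f'(mid) = 35, new interval = [-1, 3]
Step 3: mid = 1, f'(mid) = 15, new interval = [-1, 1]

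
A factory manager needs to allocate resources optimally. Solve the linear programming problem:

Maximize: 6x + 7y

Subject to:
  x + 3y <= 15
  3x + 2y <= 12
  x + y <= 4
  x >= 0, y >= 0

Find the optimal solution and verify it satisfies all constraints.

Feasible vertices: (0, 0), (0, 4), (4, 0)
Objective 6x + 7y at each vertex:
  (0, 0): 0
  (0, 4): 28
  (4, 0): 24
Maximum is 28 at (0, 4).
Verify constraints at (x, y) = (0, 4):
  1*0 + 3*4 = 12 <= 15
  3*0 + 2*4 = 8 <= 12
  1*0 + 1*4 = 4 <= 4 (active)
  x = 0 >= 0, y = 4 >= 0. All constraints satisfied.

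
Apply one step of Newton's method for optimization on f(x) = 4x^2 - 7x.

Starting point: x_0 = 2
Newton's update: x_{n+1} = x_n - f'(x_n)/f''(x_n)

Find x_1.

f(x) = 4x^2 - 7x
f'(x) = 8x + (-7), f''(x) = 8
Newton step: x_1 = x_0 - f'(x_0)/f''(x_0)
f'(2) = 9
x_1 = 2 - 9/8 = 7/8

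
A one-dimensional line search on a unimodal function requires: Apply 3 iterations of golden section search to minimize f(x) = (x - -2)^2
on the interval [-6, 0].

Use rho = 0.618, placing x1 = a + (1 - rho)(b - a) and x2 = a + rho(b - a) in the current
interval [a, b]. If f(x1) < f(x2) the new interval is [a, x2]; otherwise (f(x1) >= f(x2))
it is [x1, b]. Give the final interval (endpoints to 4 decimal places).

Golden section search for min of f(x) = (x - -2)^2 on [-6, 0].
Each step: x1 = a + (1 - rho)(b - a), x2 = a + rho(b - a); if f(x1) < f(x2) keep [a, x2], otherwise keep [x1, b].
Step 1: [-6.0000, 0.0000], x1=-3.7080 (f=2.9173), x2=-2.2920 (f=0.0853); f(x1) > f(x2) => keep [-3.7080, 0.0000]
Step 2: [-3.7080, 0.0000], x1=-2.2915 (f=0.0850), x2=-1.4165 (f=0.3405); f(x1) < f(x2) => keep [-3.7080, -1.4165]
Step 3: [-3.7080, -1.4165], x1=-2.8326 (f=0.6933), x2=-2.2918 (f=0.0852); f(x1) > f(x2) => keep [-2.8326, -1.4165]
Final interval: [-2.8326, -1.4165]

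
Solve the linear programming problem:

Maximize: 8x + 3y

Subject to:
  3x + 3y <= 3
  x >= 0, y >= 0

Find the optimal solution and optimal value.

The feasible region has vertices at [(0, 0), (1, 0), (0, 1)].
Checking objective 8x + 3y at each vertex:
  (0, 0): 8*0 + 3*0 = 0
  (1, 0): 8*1 + 3*0 = 8
  (0, 1): 8*0 + 3*1 = 3
Maximum is 8 at (1, 0).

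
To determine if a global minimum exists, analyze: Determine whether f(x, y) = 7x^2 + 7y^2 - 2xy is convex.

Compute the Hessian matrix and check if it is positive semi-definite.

f(x,y) = 7x^2 + 7y^2 - 2xy
Hessian H = [[14, -2], [-2, 14]]
trace(H) = 28, det(H) = 192
Eigenvalues: (28 +/- sqrt(16)) / 2 = 16, 12
Since both eigenvalues > 0, f is convex.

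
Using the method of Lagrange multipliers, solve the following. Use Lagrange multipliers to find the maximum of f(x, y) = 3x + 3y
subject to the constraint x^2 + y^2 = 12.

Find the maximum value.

Set up Lagrange conditions: grad f = lambda * grad g
  3 = 2*lambda*x
  3 = 2*lambda*y
From these: x/y = 3/3, so x = 3t, y = 3t for some t.
Substitute into constraint: (3t)^2 + (3t)^2 = 12
  t^2 * 18 = 12
  t = sqrt(12/18)
Maximum = 3*x + 3*y = (3^2 + 3^2)*t = 18 * sqrt(12/18) = sqrt(216)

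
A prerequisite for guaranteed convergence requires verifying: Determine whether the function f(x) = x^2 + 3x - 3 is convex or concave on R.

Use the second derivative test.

f(x) = x^2 + 3x - 3
f'(x) = 2x + 3
f''(x) = 2
Since f''(x) = 2 > 0 for all x, f is convex on R.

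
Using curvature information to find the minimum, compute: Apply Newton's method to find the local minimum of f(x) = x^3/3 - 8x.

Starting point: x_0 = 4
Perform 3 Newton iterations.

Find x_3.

f(x) = x^3/3 - 8x
f'(x) = x^2 - 8, f''(x) = 2x
Newton update: x_{n+1} = x_n - (x_n^2 - 8)/(2*x_n)
Step 1: x_0 = 4, f'=8, f''=8, x_1 = 3
Step 2: x_1 = 3, f'=1, f''=6, x_2 = 17/6
Step 3: x_2 = 17/6, f'=1/36, f''=17/3, x_3 = 577/204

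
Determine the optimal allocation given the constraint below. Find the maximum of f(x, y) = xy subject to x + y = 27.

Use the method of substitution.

Substitute y = 27 - x into f(x,y) = xy:
g(x) = x(27 - x) = 27x - x^2
g'(x) = 27 - 2x = 0  =>  x = 27/2
y = 27 - 27/2 = 27/2
Maximum value = (27/2) * (27/2) = 729/4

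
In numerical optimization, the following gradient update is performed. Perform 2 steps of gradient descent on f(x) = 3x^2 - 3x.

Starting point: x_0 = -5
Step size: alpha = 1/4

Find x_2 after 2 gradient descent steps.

f(x) = 3x^2 - 3x, f'(x) = 6x + (-3)
Step 1: f'(-5) = -33, x_1 = -5 - 1/4 * -33 = 13/4
Step 2: f'(13/4) = 33/2, x_2 = 13/4 - 1/4 * 33/2 = -7/8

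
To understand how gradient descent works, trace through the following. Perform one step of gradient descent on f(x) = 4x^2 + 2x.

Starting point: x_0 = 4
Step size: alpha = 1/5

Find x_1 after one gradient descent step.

f(x) = 4x^2 + 2x
f'(x) = 8x + 2
f'(4) = 8*4 + (2) = 34
x_1 = x_0 - alpha * f'(x_0) = 4 - 1/5 * 34 = -14/5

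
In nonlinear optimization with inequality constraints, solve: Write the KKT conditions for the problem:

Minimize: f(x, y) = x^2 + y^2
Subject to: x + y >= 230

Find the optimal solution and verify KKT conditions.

KKT conditions for min x^2 + y^2 s.t. x + y >= 230:
Stationarity: 2x = mu, 2y = mu
So x = y = mu/2.
Complementary slackness: mu*(x + y - 230) = 0
Primal feasibility: x + y >= 230; dual feasibility: mu >= 0
If mu = 0 then x = y = 0, but 0 + 0 < 230 is infeasible, so the constraint is active.
Constraint active: x + y = 2*(mu/2) = 230 => mu = 230
x = y = 115, f = 26450
Verify: stationarity 2*115 = 230 = mu; primal 115 + 115 = 230 >= 230; dual mu = 230 >= 0; complementary slackness 230*(230 - 230) = 0. All KKT conditions hold.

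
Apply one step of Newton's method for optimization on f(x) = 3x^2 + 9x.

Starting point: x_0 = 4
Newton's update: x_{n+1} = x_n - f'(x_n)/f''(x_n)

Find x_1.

f(x) = 3x^2 + 9x
f'(x) = 6x + (9), f''(x) = 6
Newton step: x_1 = x_0 - f'(x_0)/f''(x_0)
f'(4) = 33
x_1 = 4 - 33/6 = -3/2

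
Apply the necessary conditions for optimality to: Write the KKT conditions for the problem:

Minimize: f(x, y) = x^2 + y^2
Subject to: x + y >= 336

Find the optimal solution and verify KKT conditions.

KKT conditions for min x^2 + y^2 s.t. x + y >= 336:
Stationarity: 2x = mu, 2y = mu
So x = y = mu/2.
Complementary slackness: mu*(x + y - 336) = 0
Primal feasibility: x + y >= 336; dual feasibility: mu >= 0
If mu = 0 then x = y = 0, but 0 + 0 < 336 is infeasible, so the constraint is active.
Constraint active: x + y = 2*(mu/2) = 336 => mu = 336
x = y = 168, f = 56448
Verify: stationarity 2*168 = 336 = mu; primal 168 + 168 = 336 >= 336; dual mu = 336 >= 0; complementary slackness 336*(336 - 336) = 0. All KKT conditions hold.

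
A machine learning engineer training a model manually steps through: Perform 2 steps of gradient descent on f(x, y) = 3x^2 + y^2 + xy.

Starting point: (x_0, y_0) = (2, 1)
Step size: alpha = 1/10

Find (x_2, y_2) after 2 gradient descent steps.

f(x,y) = 3x^2 + y^2 + xy
grad_x = 6x + 1y, grad_y = 2y + 1x
Step 1: grad = (13, 4), (7/10, 3/5)
Step 2: grad = (24/5, 19/10), (11/50, 41/100)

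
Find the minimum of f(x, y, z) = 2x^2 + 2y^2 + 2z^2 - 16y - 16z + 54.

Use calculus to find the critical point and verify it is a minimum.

f(x,y,z) = 2x^2 + 2y^2 + 2z^2 - 16y - 16z + 54
df/dx = 4x + (0) = 0 => x = 0
df/dy = 4y + (-16) = 0 => y = 4
df/dz = 4z + (-16) = 0 => z = 4
f(0,4,4) = 2*(0)^2 + 2*(4)^2 + 2*(4)^2 + -16*(4) + -16*(4) + 54 = -10
Hessian is diagonal with entries 4, 4, 4 > 0, confirmed minimum.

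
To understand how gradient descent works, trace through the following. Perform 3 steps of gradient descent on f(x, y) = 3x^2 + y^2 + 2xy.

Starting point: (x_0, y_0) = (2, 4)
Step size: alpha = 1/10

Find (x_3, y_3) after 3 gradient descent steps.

f(x,y) = 3x^2 + y^2 + 2xy
grad_x = 6x + 2y, grad_y = 2y + 2x
Step 1: grad = (20, 12), (0, 14/5)
Step 2: grad = (28/5, 28/5), (-14/25, 56/25)
Step 3: grad = (28/25, 84/25), (-84/125, 238/125)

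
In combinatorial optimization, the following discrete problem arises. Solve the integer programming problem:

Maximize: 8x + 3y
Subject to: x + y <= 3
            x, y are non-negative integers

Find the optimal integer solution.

Objective: 8x + 3y, constraint: x + y <= 3
Coefficient of x is 8 >= coefficient of y is 3, so allocate the entire budget to x.
Optimal: x = 3, y = 0, value = 24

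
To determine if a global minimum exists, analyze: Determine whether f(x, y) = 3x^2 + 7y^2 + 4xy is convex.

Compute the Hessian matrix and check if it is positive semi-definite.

f(x,y) = 3x^2 + 7y^2 + 4xy
Hessian H = [[6, 4], [4, 14]]
trace(H) = 20, det(H) = 68
Eigenvalues: (20 +/- sqrt(128)) / 2 = 15.66, 4.343
Since both eigenvalues > 0, f is convex.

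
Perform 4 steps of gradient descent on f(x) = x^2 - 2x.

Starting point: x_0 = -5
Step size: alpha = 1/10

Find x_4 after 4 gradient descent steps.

f(x) = x^2 - 2x, f'(x) = 2x + (-2)
Step 1: f'(-5) = -12, x_1 = -5 - 1/10 * -12 = -19/5
Step 2: f'(-19/5) = -48/5, x_2 = -19/5 - 1/10 * -48/5 = -71/25
Step 3: f'(-71/25) = -192/25, x_3 = -71/25 - 1/10 * -192/25 = -259/125
Step 4: f'(-259/125) = -768/125, x_4 = -259/125 - 1/10 * -768/125 = -911/625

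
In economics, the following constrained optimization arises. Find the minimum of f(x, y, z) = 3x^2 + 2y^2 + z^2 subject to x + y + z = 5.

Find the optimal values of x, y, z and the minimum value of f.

Using Lagrange multipliers on f = 3x^2 + 2y^2 + z^2 with constraint x + y + z = 5:
Conditions: 2*3*x = lambda, 2*2*y = lambda, 2*1*z = lambda
So x = lambda/6, y = lambda/4, z = lambda/2
Substituting into constraint: lambda * (11/12) = 5
lambda = 60/11
x = 10/11, y = 15/11, z = 30/11
Minimum value = 150/11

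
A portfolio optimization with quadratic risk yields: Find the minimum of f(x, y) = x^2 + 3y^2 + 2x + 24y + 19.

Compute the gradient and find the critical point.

f(x,y) = x^2 + 3y^2 + 2x + 24y + 19
df/dx = 2x + (2) = 0  =>  x = -1
df/dy = 6y + (24) = 0  =>  y = -4
f(-1, -4) = 1*(-1)^2 + 3*(-4)^2 + 2*(-1) + 24*(-4) + 19 = -30
Hessian is diagonal with entries 2, 6 > 0, so this is a minimum.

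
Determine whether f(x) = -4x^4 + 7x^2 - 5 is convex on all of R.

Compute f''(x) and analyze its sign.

f(x) = -4x^4 + 7x^2 - 5
f'(x) = -16x^3 + 14x
f''(x) = -48x^2 + 14
f''(x) = -48x^2 + 14 -> -inf as |x| -> inf
Therefore, f is not globally convex on R.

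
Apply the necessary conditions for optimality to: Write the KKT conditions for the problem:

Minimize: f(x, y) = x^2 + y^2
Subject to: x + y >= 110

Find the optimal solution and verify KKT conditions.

KKT conditions for min x^2 + y^2 s.t. x + y >= 110:
Stationarity: 2x = mu, 2y = mu
So x = y = mu/2.
Complementary slackness: mu*(x + y - 110) = 0
Primal feasibility: x + y >= 110; dual feasibility: mu >= 0
If mu = 0 then x = y = 0, but 0 + 0 < 110 is infeasible, so the constraint is active.
Constraint active: x + y = 2*(mu/2) = 110 => mu = 110
x = y = 55, f = 6050
Verify: stationarity 2*55 = 110 = mu; primal 55 + 55 = 110 >= 110; dual mu = 110 >= 0; complementary slackness 110*(110 - 110) = 0. All KKT conditions hold.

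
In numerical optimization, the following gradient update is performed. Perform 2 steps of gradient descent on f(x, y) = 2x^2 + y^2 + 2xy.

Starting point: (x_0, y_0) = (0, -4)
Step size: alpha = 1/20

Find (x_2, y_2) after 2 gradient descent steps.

f(x,y) = 2x^2 + y^2 + 2xy
grad_x = 4x + 2y, grad_y = 2y + 2x
Step 1: grad = (-8, -8), (2/5, -18/5)
Step 2: grad = (-28/5, -32/5), (17/25, -82/25)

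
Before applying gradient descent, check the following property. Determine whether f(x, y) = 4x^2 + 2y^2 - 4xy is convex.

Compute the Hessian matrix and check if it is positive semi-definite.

f(x,y) = 4x^2 + 2y^2 - 4xy
Hessian H = [[8, -4], [-4, 4]]
trace(H) = 12, det(H) = 16
Eigenvalues: (12 +/- sqrt(80)) / 2 = 10.47, 1.528
Since both eigenvalues > 0, f is convex.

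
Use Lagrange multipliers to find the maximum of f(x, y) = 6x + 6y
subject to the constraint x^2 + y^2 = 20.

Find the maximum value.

Set up Lagrange conditions: grad f = lambda * grad g
  6 = 2*lambda*x
  6 = 2*lambda*y
From these: x/y = 6/6, so x = 6t, y = 6t for some t.
Substitute into constraint: (6t)^2 + (6t)^2 = 20
  t^2 * 72 = 20
  t = sqrt(20/72)
Maximum = 6*x + 6*y = (6^2 + 6^2)*t = 72 * sqrt(20/72) = sqrt(1440)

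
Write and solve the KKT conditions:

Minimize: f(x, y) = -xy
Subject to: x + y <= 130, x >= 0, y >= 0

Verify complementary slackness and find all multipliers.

Problem: min -xy s.t. x + y <= 130 (multiplier lambda), x >= 0 (mu_x), y >= 0 (mu_y)
KKT stationarity: -y + lambda - mu_x = 0, -x + lambda - mu_y = 0, with lambda, mu_x, mu_y >= 0
Complementary slackness: lambda*(x + y - 130) = 0, mu_x*x = 0, mu_y*y = 0
If lambda = 0: y = -mu_x <= 0 and x = -mu_y <= 0 force x = y = 0 with f = 0; but x = y = 65 is feasible with f = -4225 < 0, so this is not the minimum. Hence lambda > 0 and x + y = 130.
Try x > 0, y > 0 (so mu_x = mu_y = 0): y = lambda, x = lambda => x = y = lambda
x + y = 130 => 2*lambda = 130 => lambda = 65
x* = y* = 65 > 0, consistent with mu_x = mu_y = 0.
(Any feasible point with x = 0 or y = 0 has f = 0 > -4225, so the minimum is not on those boundaries.)
min(-xy) = -4225 (i.e. max xy = 4225)
Multipliers: lambda = 65, mu_x = 0, mu_y = 0
Complementary slackness: lambda*(x + y - 130) = 65*(65 + 65 - 130) = 0, mu_x*x = 0*65 = 0, mu_y*y = 0*65 = 0. Satisfied.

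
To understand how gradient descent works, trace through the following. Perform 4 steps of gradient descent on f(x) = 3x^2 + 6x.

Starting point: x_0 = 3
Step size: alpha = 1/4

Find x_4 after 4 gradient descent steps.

f(x) = 3x^2 + 6x, f'(x) = 6x + (6)
Step 1: f'(3) = 24, x_1 = 3 - 1/4 * 24 = -3
Step 2: f'(-3) = -12, x_2 = -3 - 1/4 * -12 = 0
Step 3: f'(0) = 6, x_3 = 0 - 1/4 * 6 = -3/2
Step 4: f'(-3/2) = -3, x_4 = -3/2 - 1/4 * -3 = -3/4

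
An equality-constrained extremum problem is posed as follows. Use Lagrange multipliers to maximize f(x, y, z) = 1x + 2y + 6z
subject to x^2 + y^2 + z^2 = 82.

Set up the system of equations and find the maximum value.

Lagrange conditions: 1 = 2*lambda*x, 2 = 2*lambda*y, 6 = 2*lambda*z
So x:1 = y:2 = z:6, i.e. x = 1t, y = 2t, z = 6t
Constraint: t^2*(1^2 + 2^2 + 6^2) = 82
  t^2 * 41 = 82  =>  t = sqrt(2)
Maximum = 1*1t + 2*2t + 6*6t = 41*sqrt(2) = sqrt(3362)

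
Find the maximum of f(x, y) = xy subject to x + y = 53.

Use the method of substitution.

Substitute y = 53 - x into f(x,y) = xy:
g(x) = x(53 - x) = 53x - x^2
g'(x) = 53 - 2x = 0  =>  x = 53/2
y = 53 - 53/2 = 53/2
Maximum value = (53/2) * (53/2) = 2809/4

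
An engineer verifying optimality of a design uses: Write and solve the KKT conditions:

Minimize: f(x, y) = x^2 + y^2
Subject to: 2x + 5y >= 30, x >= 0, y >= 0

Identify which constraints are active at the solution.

KKT conditions for min x^2 + y^2 s.t. 2x + 5y >= 30, x >= 0, y >= 0:
Stationarity: 2x = mu*2 + mu_x, 2y = mu*5 + mu_y, with mu, mu_x, mu_y >= 0
Complementary slackness: mu*(2x + 5y - 30) = 0, mu_x*x = 0, mu_y*y = 0
(0, 0) is infeasible (2*0 + 5*0 < 30), so if mu = 0 stationarity would force x = mu_x/2 >= 0, y = mu_y/2 >= 0 with mu_x*x = mu_y*y = 0, i.e. x = y = 0: contradiction. Hence mu > 0 and 2x + 5y = 30 is active.
Try x > 0, y > 0 (so mu_x = mu_y = 0): x = 2*mu/2, y = 5*mu/2
Substitute: 2*(2*mu/2) + 5*(5*mu/2) = 30
  mu*29/2 = 30 => mu = 60/29
x* = 60/29 > 0, y* = 150/29 > 0, consistent with mu_x = mu_y = 0.
f is convex and the constraints are linear, so this KKT point is the global minimum.
f* = 900/29
Active constraints: 2x + 5y >= 30 (holds with equality, mu = 60/29 > 0); x >= 0 and y >= 0 are inactive (mu_x = mu_y = 0).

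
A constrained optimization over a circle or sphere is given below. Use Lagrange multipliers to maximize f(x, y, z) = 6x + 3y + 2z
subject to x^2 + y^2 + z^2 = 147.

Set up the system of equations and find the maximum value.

Lagrange conditions: 6 = 2*lambda*x, 3 = 2*lambda*y, 2 = 2*lambda*z
So x:6 = y:3 = z:2, i.e. x = 6t, y = 3t, z = 2t
Constraint: t^2*(6^2 + 3^2 + 2^2) = 147
  t^2 * 49 = 147  =>  t = sqrt(3)
Maximum = 6*6t + 3*3t + 2*2t = 49*sqrt(3) = sqrt(7203)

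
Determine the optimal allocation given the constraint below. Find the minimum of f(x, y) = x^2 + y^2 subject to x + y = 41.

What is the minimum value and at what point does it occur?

Substitute y = 41 - x into f(x,y) = x^2 + y^2:
g(x) = x^2 + (41 - x)^2 = 2x^2 - 82x + 1681
g'(x) = 4x - 82 = 0  =>  x = 41/2
y = 41 - 41/2 = 41/2
Minimum value = (41/2)^2 + (41/2)^2 = 1681/2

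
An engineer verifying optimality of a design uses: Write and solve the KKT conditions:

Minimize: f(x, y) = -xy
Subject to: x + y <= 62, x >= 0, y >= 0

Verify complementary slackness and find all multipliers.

Problem: min -xy s.t. x + y <= 62 (multiplier lambda), x >= 0 (mu_x), y >= 0 (mu_y)
KKT stationarity: -y + lambda - mu_x = 0, -x + lambda - mu_y = 0, with lambda, mu_x, mu_y >= 0
Complementary slackness: lambda*(x + y - 62) = 0, mu_x*x = 0, mu_y*y = 0
If lambda = 0: y = -mu_x <= 0 and x = -mu_y <= 0 force x = y = 0 with f = 0; but x = y = 31 is feasible with f = -961 < 0, so this is not the minimum. Hence lambda > 0 and x + y = 62.
Try x > 0, y > 0 (so mu_x = mu_y = 0): y = lambda, x = lambda => x = y = lambda
x + y = 62 => 2*lambda = 62 => lambda = 31
x* = y* = 31 > 0, consistent with mu_x = mu_y = 0.
(Any feasible point with x = 0 or y = 0 has f = 0 > -961, so the minimum is not on those boundaries.)
min(-xy) = -961 (i.e. max xy = 961)
Multipliers: lambda = 31, mu_x = 0, mu_y = 0
Complementary slackness: lambda*(x + y - 62) = 31*(31 + 31 - 62) = 0, mu_x*x = 0*31 = 0, mu_y*y = 0*31 = 0. Satisfied.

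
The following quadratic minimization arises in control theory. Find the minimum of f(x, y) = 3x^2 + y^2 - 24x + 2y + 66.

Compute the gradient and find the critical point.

f(x,y) = 3x^2 + y^2 - 24x + 2y + 66
df/dx = 6x + (-24) = 0  =>  x = 4
df/dy = 2y + (2) = 0  =>  y = -1
f(4, -1) = 3*(4)^2 + 1*(-1)^2 + -24*(4) + 2*(-1) + 66 = 17
Hessian is diagonal with entries 6, 2 > 0, so this is a minimum.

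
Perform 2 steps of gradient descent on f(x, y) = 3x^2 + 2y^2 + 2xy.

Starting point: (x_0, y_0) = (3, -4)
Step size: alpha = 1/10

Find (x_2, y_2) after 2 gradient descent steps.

f(x,y) = 3x^2 + 2y^2 + 2xy
grad_x = 6x + 2y, grad_y = 4y + 2x
Step 1: grad = (10, -10), (2, -3)
Step 2: grad = (6, -8), (7/5, -11/5)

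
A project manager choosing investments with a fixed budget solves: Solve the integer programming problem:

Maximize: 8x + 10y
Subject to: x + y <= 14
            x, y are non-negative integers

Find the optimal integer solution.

Objective: 8x + 10y, constraint: x + y <= 14
Coefficient of y is 10 > coefficient of x is 8, so allocate the entire budget to y.
Optimal: x = 0, y = 14, value = 140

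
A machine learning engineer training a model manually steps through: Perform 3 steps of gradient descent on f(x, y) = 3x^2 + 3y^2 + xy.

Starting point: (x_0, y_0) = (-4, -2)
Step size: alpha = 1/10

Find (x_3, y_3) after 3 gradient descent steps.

f(x,y) = 3x^2 + 3y^2 + xy
grad_x = 6x + 1y, grad_y = 6y + 1x
Step 1: grad = (-26, -16), (-7/5, -2/5)
Step 2: grad = (-44/5, -19/5), (-13/25, -1/50)
Step 3: grad = (-157/50, -16/25), (-103/500, 11/250)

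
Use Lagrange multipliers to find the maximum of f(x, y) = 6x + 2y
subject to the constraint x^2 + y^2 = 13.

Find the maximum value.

Set up Lagrange conditions: grad f = lambda * grad g
  6 = 2*lambda*x
  2 = 2*lambda*y
From these: x/y = 6/2, so x = 6t, y = 2t for some t.
Substitute into constraint: (6t)^2 + (2t)^2 = 13
  t^2 * 40 = 13
  t = sqrt(13/40)
Maximum = 6*x + 2*y = (6^2 + 2^2)*t = 40 * sqrt(13/40) = sqrt(520)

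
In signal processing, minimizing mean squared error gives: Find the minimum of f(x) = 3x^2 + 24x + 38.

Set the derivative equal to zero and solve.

f(x) = 3x^2 + 24x + 38
f'(x) = 6x + (24) = 0
x = -24/6 = -4
f(-4) = -10
Since f''(x) = 6 > 0, this is a minimum.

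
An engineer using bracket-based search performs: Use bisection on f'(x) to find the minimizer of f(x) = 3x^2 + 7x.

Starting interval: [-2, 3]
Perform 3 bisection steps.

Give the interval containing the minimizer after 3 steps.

Finding critical point of f(x) = 3x^2 + 7x using bisection on f'(x) = 6x + 7.
f'(x) = 0 when x = -7/6.
Starting interval: [-2, 3]
Step 1: mid = 1/2, f'(mid) = 10, new interval = [-2, 1/2]
Step 2: mid = -3/4, f'(mid) = 5/2, new interval = [-2, -3/4]
Step 3: mid = -11/8, f'(mid) = -5/4, new interval = [-11/8, -3/4]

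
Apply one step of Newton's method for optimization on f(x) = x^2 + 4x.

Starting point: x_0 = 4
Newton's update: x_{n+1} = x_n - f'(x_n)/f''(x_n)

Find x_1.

f(x) = x^2 + 4x
f'(x) = 2x + (4), f''(x) = 2
Newton step: x_1 = x_0 - f'(x_0)/f''(x_0)
f'(4) = 12
x_1 = 4 - 12/2 = -2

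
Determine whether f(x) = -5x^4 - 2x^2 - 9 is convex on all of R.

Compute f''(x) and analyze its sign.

f(x) = -5x^4 - 2x^2 - 9
f'(x) = -20x^3 + -4x
f''(x) = -60x^2 + -4
f''(x) = -60x^2 + -4 <= -4 < 0 for all x
Therefore, f is concave on R.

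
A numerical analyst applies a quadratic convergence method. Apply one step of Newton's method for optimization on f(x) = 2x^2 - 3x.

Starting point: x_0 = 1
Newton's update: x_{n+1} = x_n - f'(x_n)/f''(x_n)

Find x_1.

f(x) = 2x^2 - 3x
f'(x) = 4x + (-3), f''(x) = 4
Newton step: x_1 = x_0 - f'(x_0)/f''(x_0)
f'(1) = 1
x_1 = 1 - 1/4 = 3/4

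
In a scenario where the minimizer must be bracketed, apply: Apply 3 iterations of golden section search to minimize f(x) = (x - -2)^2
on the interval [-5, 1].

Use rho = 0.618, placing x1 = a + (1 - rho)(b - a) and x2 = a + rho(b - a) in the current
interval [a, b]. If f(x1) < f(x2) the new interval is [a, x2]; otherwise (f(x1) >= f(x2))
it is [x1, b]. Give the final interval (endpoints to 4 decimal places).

Golden section search for min of f(x) = (x - -2)^2 on [-5, 1].
Each step: x1 = a + (1 - rho)(b - a), x2 = a + rho(b - a); if f(x1) < f(x2) keep [a, x2], otherwise keep [x1, b].
Step 1: [-5.0000, 1.0000], x1=-2.7080 (f=0.5013), x2=-1.2920 (f=0.5013); f(x1) = f(x2) (tie, not '<') => keep [-2.7080, 1.0000]
Step 2: [-2.7080, 1.0000], x1=-1.2915 (f=0.5019), x2=-0.4165 (f=2.5076); f(x1) < f(x2) => keep [-2.7080, -0.4165]
Step 3: [-2.7080, -0.4165], x1=-1.8326 (f=0.0280), x2=-1.2918 (f=0.5015); f(x1) < f(x2) => keep [-2.7080, -1.2918]
Final interval: [-2.7080, -1.2918]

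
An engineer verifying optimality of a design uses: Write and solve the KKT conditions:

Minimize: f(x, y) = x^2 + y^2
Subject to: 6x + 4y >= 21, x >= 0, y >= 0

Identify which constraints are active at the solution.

KKT conditions for min x^2 + y^2 s.t. 6x + 4y >= 21, x >= 0, y >= 0:
Stationarity: 2x = mu*6 + mu_x, 2y = mu*4 + mu_y, with mu, mu_x, mu_y >= 0
Complementary slackness: mu*(6x + 4y - 21) = 0, mu_x*x = 0, mu_y*y = 0
(0, 0) is infeasible (6*0 + 4*0 < 21), so if mu = 0 stationarity would force x = mu_x/2 >= 0, y = mu_y/2 >= 0 with mu_x*x = mu_y*y = 0, i.e. x = y = 0: contradiction. Hence mu > 0 and 6x + 4y = 21 is active.
Try x > 0, y > 0 (so mu_x = mu_y = 0): x = 6*mu/2, y = 4*mu/2
Substitute: 6*(6*mu/2) + 4*(4*mu/2) = 21
  mu*52/2 = 21 => mu = 21/26
x* = 63/26 > 0, y* = 21/13 > 0, consistent with mu_x = mu_y = 0.
f is convex and the constraints are linear, so this KKT point is the global minimum.
f* = 441/52
Active constraints: 6x + 4y >= 21 (holds with equality, mu = 21/26 > 0); x >= 0 and y >= 0 are inactive (mu_x = mu_y = 0).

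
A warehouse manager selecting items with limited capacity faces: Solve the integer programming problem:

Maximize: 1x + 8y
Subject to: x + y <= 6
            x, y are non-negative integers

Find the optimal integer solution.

Objective: 1x + 8y, constraint: x + y <= 6
Coefficient of y is 8 > coefficient of x is 1, so allocate the entire budget to y.
Optimal: x = 0, y = 6, value = 48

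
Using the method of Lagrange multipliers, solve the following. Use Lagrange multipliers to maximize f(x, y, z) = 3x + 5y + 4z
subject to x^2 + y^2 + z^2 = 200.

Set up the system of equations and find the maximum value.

Lagrange conditions: 3 = 2*lambda*x, 5 = 2*lambda*y, 4 = 2*lambda*z
So x:3 = y:5 = z:4, i.e. x = 3t, y = 5t, z = 4t
Constraint: t^2*(3^2 + 5^2 + 4^2) = 200
  t^2 * 50 = 200  =>  t = sqrt(4)
Maximum = 3*3t + 5*5t + 4*4t = 50*sqrt(4) = 100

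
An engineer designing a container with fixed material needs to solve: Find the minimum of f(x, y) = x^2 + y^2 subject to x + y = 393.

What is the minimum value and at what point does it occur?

Substitute y = 393 - x into f(x,y) = x^2 + y^2:
g(x) = x^2 + (393 - x)^2 = 2x^2 - 786x + 154449
g'(x) = 4x - 786 = 0  =>  x = 393/2
y = 393 - 393/2 = 393/2
Minimum value = (393/2)^2 + (393/2)^2 = 154449/2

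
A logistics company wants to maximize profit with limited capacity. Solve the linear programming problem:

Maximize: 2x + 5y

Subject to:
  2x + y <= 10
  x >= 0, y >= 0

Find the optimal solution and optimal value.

The feasible region has vertices at [(0, 0), (5, 0), (0, 10)].
Checking objective 2x + 5y at each vertex:
  (0, 0): 2*0 + 5*0 = 0
  (5, 0): 2*5 + 5*0 = 10
  (0, 10): 2*0 + 5*10 = 50
Maximum is 50 at (0, 10).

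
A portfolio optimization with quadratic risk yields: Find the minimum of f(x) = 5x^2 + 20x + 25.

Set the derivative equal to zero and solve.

f(x) = 5x^2 + 20x + 25
f'(x) = 10x + (20) = 0
x = -20/10 = -2
f(-2) = 5
Since f''(x) = 10 > 0, this is a minimum.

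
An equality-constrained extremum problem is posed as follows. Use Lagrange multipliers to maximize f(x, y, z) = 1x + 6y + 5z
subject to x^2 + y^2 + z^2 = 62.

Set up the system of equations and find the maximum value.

Lagrange conditions: 1 = 2*lambda*x, 6 = 2*lambda*y, 5 = 2*lambda*z
So x:1 = y:6 = z:5, i.e. x = 1t, y = 6t, z = 5t
Constraint: t^2*(1^2 + 6^2 + 5^2) = 62
  t^2 * 62 = 62  =>  t = sqrt(1)
Maximum = 1*1t + 6*6t + 5*5t = 62*sqrt(1) = 62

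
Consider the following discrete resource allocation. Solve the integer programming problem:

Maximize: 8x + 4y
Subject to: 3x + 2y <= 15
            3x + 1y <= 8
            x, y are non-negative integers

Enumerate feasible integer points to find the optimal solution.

Constraint 1: 3x + 2y <= 15
Constraint 2: 3x + 1y <= 8
Feasible x range (need y >= 0): 0 <= x <= min(15/3, 8/3) => x in {0, ..., 2}.
Enumerate feasible integer points row by row (the coefficient of y is 4 > 0, so for each x the largest feasible y gives the best value):
  x = 0: y <= min((15 - 3*0)/2, (8 - 3*0)/1) => y in {0, ..., 7}; best 8*0 + 4*7 = 28
  x = 1: y <= min((15 - 3*1)/2, (8 - 3*1)/1) => y in {0, ..., 5}; best 8*1 + 4*5 = 28
  x = 2: y <= min((15 - 3*2)/2, (8 - 3*2)/1) => y in {0, ..., 2}; best 8*2 + 4*2 = 24
The maximum 8x + 4y = 28 is achieved at x = 0, y = 7.
(The same value 28 is also attained at (1, 5).)
Check: 3*0 + 2*7 = 14 <= 15 and 3*0 + 1*7 = 7 <= 8.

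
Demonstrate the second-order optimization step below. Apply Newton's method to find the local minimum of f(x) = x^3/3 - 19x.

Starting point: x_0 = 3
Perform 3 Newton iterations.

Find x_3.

f(x) = x^3/3 - 19x
f'(x) = x^2 - 19, f''(x) = 2x
Newton update: x_{n+1} = x_n - (x_n^2 - 19)/(2*x_n)
Step 1: x_0 = 3, f'=-10, f''=6, x_1 = 14/3
Step 2: x_1 = 14/3, f'=25/9, f''=28/3, x_2 = 367/84
Step 3: x_2 = 367/84, f'=625/7056, f''=367/42, x_3 = 268753/61656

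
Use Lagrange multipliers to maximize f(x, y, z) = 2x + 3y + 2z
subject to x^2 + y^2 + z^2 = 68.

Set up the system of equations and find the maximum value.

Lagrange conditions: 2 = 2*lambda*x, 3 = 2*lambda*y, 2 = 2*lambda*z
So x:2 = y:3 = z:2, i.e. x = 2t, y = 3t, z = 2t
Constraint: t^2*(2^2 + 3^2 + 2^2) = 68
  t^2 * 17 = 68  =>  t = sqrt(4)
Maximum = 2*2t + 3*3t + 2*2t = 17*sqrt(4) = 34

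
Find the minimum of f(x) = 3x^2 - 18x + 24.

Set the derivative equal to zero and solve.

f(x) = 3x^2 - 18x + 24
f'(x) = 6x + (-18) = 0
x = 18/6 = 3
f(3) = -3
Since f''(x) = 6 > 0, this is a minimum.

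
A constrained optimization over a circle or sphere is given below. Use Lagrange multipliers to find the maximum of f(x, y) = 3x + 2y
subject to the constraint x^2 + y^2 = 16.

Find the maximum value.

Set up Lagrange conditions: grad f = lambda * grad g
  3 = 2*lambda*x
  2 = 2*lambda*y
From these: x/y = 3/2, so x = 3t, y = 2t for some t.
Substitute into constraint: (3t)^2 + (2t)^2 = 16
  t^2 * 13 = 16
  t = sqrt(16/13)
Maximum = 3*x + 2*y = (3^2 + 2^2)*t = 13 * sqrt(16/13) = sqrt(208)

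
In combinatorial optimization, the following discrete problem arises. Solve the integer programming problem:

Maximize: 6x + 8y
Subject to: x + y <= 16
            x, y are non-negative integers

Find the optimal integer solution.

Objective: 6x + 8y, constraint: x + y <= 16
Coefficient of y is 8 > coefficient of x is 6, so allocate the entire budget to y.
Optimal: x = 0, y = 16, value = 128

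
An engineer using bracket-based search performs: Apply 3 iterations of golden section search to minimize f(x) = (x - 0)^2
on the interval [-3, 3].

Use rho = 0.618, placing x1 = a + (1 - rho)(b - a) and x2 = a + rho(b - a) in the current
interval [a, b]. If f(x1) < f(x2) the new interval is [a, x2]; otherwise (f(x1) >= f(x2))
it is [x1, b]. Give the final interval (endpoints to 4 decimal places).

Golden section search for min of f(x) = (x - 0)^2 on [-3, 3].
Each step: x1 = a + (1 - rho)(b - a), x2 = a + rho(b - a); if f(x1) < f(x2) keep [a, x2], otherwise keep [x1, b].
Step 1: [-3.0000, 3.0000], x1=-0.7080 (f=0.5013), x2=0.7080 (f=0.5013); f(x1) = f(x2) (tie, not '<') => keep [-0.7080, 3.0000]
Step 2: [-0.7080, 3.0000], x1=0.7085 (f=0.5019), x2=1.5835 (f=2.5076); f(x1) < f(x2) => keep [-0.7080, 1.5835]
Step 3: [-0.7080, 1.5835], x1=0.1674 (f=0.0280), x2=0.7082 (f=0.5015); f(x1) < f(x2) => keep [-0.7080, 0.7082]
Final interval: [-0.7080, 0.7082]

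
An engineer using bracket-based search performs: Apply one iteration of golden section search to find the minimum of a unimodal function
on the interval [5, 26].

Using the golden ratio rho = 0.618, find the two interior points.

Golden section search on [5, 26].
Golden ratio rho = 0.618 (approx).
Interior points:
  x_1 = 5 + (1-0.618)*21 = 13.0220
  x_2 = 5 + 0.618*21 = 17.9780
Compare f(x_1) and f(x_2) to determine which subinterval to keep.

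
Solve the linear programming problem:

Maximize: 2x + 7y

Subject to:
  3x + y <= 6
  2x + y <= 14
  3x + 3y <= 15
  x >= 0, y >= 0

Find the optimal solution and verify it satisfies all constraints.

Feasible vertices: (0, 0), (0, 5), (1/2, 9/2), (2, 0)
Objective 2x + 7y at each vertex:
  (0, 0): 0
  (0, 5): 35
  (1/2, 9/2): 65/2
  (2, 0): 4
Maximum is 35 at (0, 5).
Verify constraints at (x, y) = (0, 5):
  3*0 + 1*5 = 5 <= 6
  2*0 + 1*5 = 5 <= 14
  3*0 + 3*5 = 15 <= 15 (active)
  x = 0 >= 0, y = 5 >= 0. All constraints satisfied.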